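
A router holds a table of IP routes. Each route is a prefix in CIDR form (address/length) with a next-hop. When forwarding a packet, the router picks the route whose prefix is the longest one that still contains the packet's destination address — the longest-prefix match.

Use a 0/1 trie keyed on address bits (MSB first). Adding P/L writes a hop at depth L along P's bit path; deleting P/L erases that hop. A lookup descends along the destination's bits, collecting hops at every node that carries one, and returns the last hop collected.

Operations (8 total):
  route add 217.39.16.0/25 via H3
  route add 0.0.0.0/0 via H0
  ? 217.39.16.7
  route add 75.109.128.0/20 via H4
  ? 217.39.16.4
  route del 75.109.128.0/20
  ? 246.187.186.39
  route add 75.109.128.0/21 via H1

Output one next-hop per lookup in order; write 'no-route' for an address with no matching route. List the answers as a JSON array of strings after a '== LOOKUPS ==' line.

Apply in order:
  add 217.39.16.0/25 -> H3 at depth 25
  add 0.0.0.0/0 -> H0 at depth 0
  ? 217.39.16.7  path d0:H0→d1:-→d2:-→d3:-→d4:-→d5:-→d6:-→d7:-→d8:-→d9:-→d10:-→d11:-→d12:-→d13:-→d14:-→d15:-→d16:-→d17:-→d18:-→d19:-→d20:-→d21:-→d22:-→d23:-→d24:-→d25:H3  best=H3
  add 75.109.128.0/20 -> H4 at depth 20
  ? 217.39.16.4  path d0:H0→d1:-→d2:-→d3:-→d4:-→d5:-→d6:-→d7:-→d8:-→d9:-→d10:-→d11:-→d12:-→d13:-→d14:-→d15:-→d16:-→d17:-→d18:-→d19:-→d20:-→d21:-→d22:-→d23:-→d24:-→d25:H3  best=H3
  - 75.109.128.0/20 clear@20
  ? 246.187.186.39  path d0:H0→d1:-→d2:-  best=H0
  add 75.109.128.0/21 -> H1 at depth 21

== LOOKUPS ==
["H3","H3","H0"]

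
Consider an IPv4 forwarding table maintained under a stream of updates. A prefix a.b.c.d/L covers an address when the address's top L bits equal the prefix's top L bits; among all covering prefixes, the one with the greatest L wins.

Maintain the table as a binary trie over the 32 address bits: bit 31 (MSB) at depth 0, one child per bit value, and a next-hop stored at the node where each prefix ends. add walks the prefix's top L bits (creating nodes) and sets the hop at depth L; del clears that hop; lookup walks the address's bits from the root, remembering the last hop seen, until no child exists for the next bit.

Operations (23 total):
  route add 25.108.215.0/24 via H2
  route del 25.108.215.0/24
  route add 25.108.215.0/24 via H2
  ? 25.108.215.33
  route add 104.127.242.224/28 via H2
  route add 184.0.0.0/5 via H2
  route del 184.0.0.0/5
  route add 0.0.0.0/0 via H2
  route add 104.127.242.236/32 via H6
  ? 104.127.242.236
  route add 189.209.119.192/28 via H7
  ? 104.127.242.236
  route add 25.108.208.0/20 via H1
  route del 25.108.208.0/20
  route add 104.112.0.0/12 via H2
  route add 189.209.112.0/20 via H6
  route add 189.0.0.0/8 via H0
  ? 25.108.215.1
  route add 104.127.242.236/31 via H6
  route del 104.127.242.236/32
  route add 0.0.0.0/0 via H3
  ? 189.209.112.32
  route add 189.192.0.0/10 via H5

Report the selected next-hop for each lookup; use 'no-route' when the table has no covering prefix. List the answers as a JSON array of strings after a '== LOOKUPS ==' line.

Apply in order:
  + 25.108.215.0/24 (H2) depth=24
  - 25.108.215.0/24 clear@24
  + 25.108.215.0/24 (H2) depth=24
  Q 25.108.215.33: descend 000110010110110011010111 ; hops seen [H2] ; pick H2
  + 104.127.242.224/28 (H2) depth=28
  + 184.0.0.0/5 (H2) depth=5
  - 184.0.0.0/5 clear@5
  + 0.0.0.0/0 (H2) depth=0
  + 104.127.242.236/32 (H6) depth=32
  Q 104.127.242.236: descend 01101000011111111111001011101100 ; hops seen [H2,H2,H6] ; pick H6
  + 189.209.119.192/28 (H7) depth=28
  Q 104.127.242.236: descend 01101000011111111111001011101100 ; hops seen [H2,H2,H6] ; pick H6
  + 25.108.208.0/20 (H1) depth=20
  - 25.108.208.0/20 clear@20
  + 104.112.0.0/12 (H2) depth=12
  + 189.209.112.0/20 (H6) depth=20
  + 189.0.0.0/8 (H0) depth=8
  Q 25.108.215.1: descend 000110010110110011010111 ; hops seen [H2,H2] ; pick H2
  + 104.127.242.236/31 (H6) depth=31
  - 104.127.242.236/32 clear@32
  + 0.0.0.0/0 (H3) depth=0
  Q 189.209.112.32: descend 101111011101000101110 ; hops seen [H3,H0,H6] ; pick H6
  + 189.192.0.0/10 (H5) depth=10

== LOOKUPS ==
["H2","H6","H6","H2","H6"]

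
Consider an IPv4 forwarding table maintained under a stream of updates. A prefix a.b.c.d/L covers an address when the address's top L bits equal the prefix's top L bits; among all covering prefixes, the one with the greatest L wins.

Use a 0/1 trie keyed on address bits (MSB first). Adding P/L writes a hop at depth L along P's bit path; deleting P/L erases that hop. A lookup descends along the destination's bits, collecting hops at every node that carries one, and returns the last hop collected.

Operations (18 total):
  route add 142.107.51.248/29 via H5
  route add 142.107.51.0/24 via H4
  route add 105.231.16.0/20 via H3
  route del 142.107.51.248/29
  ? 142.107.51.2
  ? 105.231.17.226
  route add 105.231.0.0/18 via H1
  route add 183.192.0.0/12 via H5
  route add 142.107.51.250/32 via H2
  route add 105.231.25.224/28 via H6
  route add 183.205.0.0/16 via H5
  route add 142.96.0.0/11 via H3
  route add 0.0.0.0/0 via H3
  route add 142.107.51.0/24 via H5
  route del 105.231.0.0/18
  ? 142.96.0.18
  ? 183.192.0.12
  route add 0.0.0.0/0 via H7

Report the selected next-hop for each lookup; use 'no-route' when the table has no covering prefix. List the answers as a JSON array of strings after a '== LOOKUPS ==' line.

Process each operation:
  + 142.107.51.248/29 (H5) depth=29
  + 142.107.51.0/24 (H4) depth=24
  + 105.231.16.0/20 (H3) depth=20
  del 142.107.51.248/29 (clear depth 29)
  Q 142.107.51.2: descend 100011100110101100110011 ; hops seen [H4] ; pick H4
  Q 105.231.17.226: descend 01101001111001110001 ; hops seen [H3] ; pick H3
  + 105.231.0.0/18 (H1) depth=18
  + 183.192.0.0/12 (H5) depth=12
  + 142.107.51.250/32 (H2) depth=32
  + 105.231.25.224/28 (H6) depth=28
  + 183.205.0.0/16 (H5) depth=16
  + 142.96.0.0/11 (H3) depth=11
  + 0.0.0.0/0 (H3) depth=0
  + 142.107.51.0/24 (H5) depth=24
  del 105.231.0.0/18 (clear depth 18)
  Q 142.96.0.18: descend 100011100110 ; hops seen [H3,H3] ; pick H3
  Q 183.192.0.12: descend 101101111100 ; hops seen [H3,H5] ; pick H5
  + 0.0.0.0/0 (H7) depth=0

== LOOKUPS ==
["H4","H3","H3","H5"]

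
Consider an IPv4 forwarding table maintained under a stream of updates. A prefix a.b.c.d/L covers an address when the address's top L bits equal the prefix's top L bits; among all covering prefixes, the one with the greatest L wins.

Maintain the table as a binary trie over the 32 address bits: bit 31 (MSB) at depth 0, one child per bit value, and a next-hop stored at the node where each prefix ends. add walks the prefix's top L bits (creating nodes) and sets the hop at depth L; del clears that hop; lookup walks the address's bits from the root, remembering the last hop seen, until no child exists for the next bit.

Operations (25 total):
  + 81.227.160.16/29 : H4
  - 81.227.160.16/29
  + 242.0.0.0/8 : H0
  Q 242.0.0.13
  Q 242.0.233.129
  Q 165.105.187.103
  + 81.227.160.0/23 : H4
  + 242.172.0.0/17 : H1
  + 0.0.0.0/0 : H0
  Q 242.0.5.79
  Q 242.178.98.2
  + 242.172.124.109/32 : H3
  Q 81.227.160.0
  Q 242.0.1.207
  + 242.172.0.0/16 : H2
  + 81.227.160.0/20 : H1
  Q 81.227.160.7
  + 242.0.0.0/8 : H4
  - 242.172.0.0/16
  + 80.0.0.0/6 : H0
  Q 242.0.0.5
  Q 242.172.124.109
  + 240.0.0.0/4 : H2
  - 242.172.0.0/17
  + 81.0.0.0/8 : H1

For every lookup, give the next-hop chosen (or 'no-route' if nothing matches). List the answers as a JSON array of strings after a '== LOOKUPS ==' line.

Trace:
  + 81.227.160.16/29 (H4) depth=29
  - 81.227.160.16/29 clear@29
  + 242.0.0.0/8 (H0) depth=8
  lookup 242.0.0.13: bits 11110010 walk d0:-→d1:-→d2:-→d3:-→d4:-→d5:-→d6:-→d7:-→d8:H0 -> H0
  lookup 242.0.233.129: bits 11110010 walk d0:-→d1:-→d2:-→d3:-→d4:-→d5:-→d6:-→d7:-→d8:H0 -> H0
  lookup 165.105.187.103: bits 1 walk d0:-→d1:- -> no-route
  + 81.227.160.0/23 (H4) depth=23
  + 242.172.0.0/17 (H1) depth=17
  + 0.0.0.0/0 (H0) depth=0
  lookup 242.0.5.79: bits 11110010 walk d0:H0→d1:-→d2:-→d3:-→d4:-→d5:-→d6:-→d7:-→d8:H0 -> H0
  lookup 242.178.98.2: bits 11110010101 walk d0:H0→d1:-→d2:-→d3:-→d4:-→d5:-→d6:-→d7:-→d8:H0→d9:-→d10:-→d11:- -> H0
  + 242.172.124.109/32 (H3) depth=32
  lookup 81.227.160.0: bits 010100011110001110100000000 walk d0:H0→d1:-→d2:-→d3:-→d4:-→d5:-→d6:-→d7:-→d8:-→d9:-→d10:-→d11:-→d12:-→d13:-→d14:-→d15:-→d16:-→d17:-→d18:-→d19:-→d20:-→d21:-→d22:-→d23:H4→d24:-→d25:-→d26:-→d27:- -> H4
  lookup 242.0.1.207: bits 11110010 walk d0:H0→d1:-→d2:-→d3:-→d4:-→d5:-→d6:-→d7:-→d8:H0 -> H0
  + 242.172.0.0/16 (H2) depth=16
  + 81.227.160.0/20 (H1) depth=20
  lookup 81.227.160.7: bits 010100011110001110100000000 walk d0:H0→d1:-→d2:-→d3:-→d4:-→d5:-→d6:-→d7:-→d8:-→d9:-→d10:-→d11:-→d12:-→d13:-→d14:-→d15:-→d16:-→d17:-→d18:-→d19:-→d20:H1→d21:-→d22:-→d23:H4→d24:-→d25:-→d26:-→d27:- -> H4
  + 242.0.0.0/8 (H4) depth=8
  - 242.172.0.0/16 clear@16
  + 80.0.0.0/6 (H0) depth=6
  lookup 242.0.0.5: bits 11110010 walk d0:H0→d1:-→d2:-→d3:-→d4:-→d5:-→d6:-→d7:-→d8:H4 -> H4
  lookup 242.172.124.109: bits 11110010101011000111110001101101 walk d0:H0→d1:-→d2:-→d3:-→d4:-→d5:-→d6:-→d7:-→d8:H4→d9:-→d10:-→d11:-→d12:-→d13:-→d14:-→d15:-→d16:-→d17:H1→d18:-→d19:-→d20:-→d21:-→d22:-→d23:-→d24:-→d25:-→d26:-→d27:-→d28:-→d29:-→d30:-→d31:-→d32:H3 -> H3
  + 240.0.0.0/4 (H2) depth=4
  - 242.172.0.0/17 clear@17
  + 81.0.0.0/8 (H1) depth=8

== LOOKUPS ==
["H0","H0","no-route","H0","H0","H4","H0","H4","H4","H3"]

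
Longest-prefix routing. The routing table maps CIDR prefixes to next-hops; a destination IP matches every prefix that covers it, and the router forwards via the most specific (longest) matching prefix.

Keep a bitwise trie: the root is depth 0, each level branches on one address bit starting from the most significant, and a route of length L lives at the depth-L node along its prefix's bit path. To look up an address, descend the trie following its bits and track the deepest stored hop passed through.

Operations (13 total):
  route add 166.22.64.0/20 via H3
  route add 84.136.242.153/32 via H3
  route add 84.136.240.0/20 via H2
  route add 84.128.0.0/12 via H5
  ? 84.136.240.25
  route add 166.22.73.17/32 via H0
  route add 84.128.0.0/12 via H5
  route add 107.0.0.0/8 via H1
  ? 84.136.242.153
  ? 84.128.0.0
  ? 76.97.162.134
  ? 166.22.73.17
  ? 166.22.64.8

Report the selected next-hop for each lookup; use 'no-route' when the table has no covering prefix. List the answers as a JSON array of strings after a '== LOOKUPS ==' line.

Process each operation:
  + 166.22.64.0/20 (H3) depth=20
  + 84.136.242.153/32 (H3) depth=32
  + 84.136.240.0/20 (H2) depth=20
  + 84.128.0.0/12 (H5) depth=12
  lookup 84.136.240.25: bits 0101010010001000111100 walk d0:-→d1:-→d2:-→d3:-→d4:-→d5:-→d6:-→d7:-→d8:-→d9:-→d10:-→d11:-→d12:H5→d13:-→d14:-→d15:-→d16:-→d17:-→d18:-→d19:-→d20:H2→d21:-→d22:- -> H2
  + 166.22.73.17/32 (H0) depth=32
  + 84.128.0.0/12 (H5) depth=12
  + 107.0.0.0/8 (H1) depth=8
  lookup 84.136.242.153: bits 01010100100010001111001010011001 walk d0:-→d1:-→d2:-→d3:-→d4:-→d5:-→d6:-→d7:-→d8:-→d9:-→d10:-→d11:-→d12:H5→d13:-→d14:-→d15:-→d16:-→d17:-→d18:-→d19:-→d20:H2→d21:-→d22:-→d23:-→d24:-→d25:-→d26:-→d27:-→d28:-→d29:-→d30:-→d31:-→d32:H3 -> H3
  lookup 84.128.0.0: bits 010101001000 walk d0:-→d1:-→d2:-→d3:-→d4:-→d5:-→d6:-→d7:-→d8:-→d9:-→d10:-→d11:-→d12:H5 -> H5
  lookup 76.97.162.134: bits 010 walk d0:-→d1:-→d2:-→d3:- -> no-route
  lookup 166.22.73.17: bits 10100110000101100100100100010001 walk d0:-→d1:-→d2:-→d3:-→d4:-→d5:-→d6:-→d7:-→d8:-→d9:-→d10:-→d11:-→d12:-→d13:-→d14:-→d15:-→d16:-→d17:-→d18:-→d19:-→d20:H3→d21:-→d22:-→d23:-→d24:-→d25:-→d26:-→d27:-→d28:-→d29:-→d30:-→d31:-→d32:H0 -> H0
  lookup 166.22.64.8: bits 10100110000101100100 walk d0:-→d1:-→d2:-→d3:-→d4:-→d5:-→d6:-→d7:-→d8:-→d9:-→d10:-→d11:-→d12:-→d13:-→d14:-→d15:-→d16:-→d17:-→d18:-→d19:-→d20:H3 -> H3

== LOOKUPS ==
["H2","H3","H5","no-route","H0","H3"]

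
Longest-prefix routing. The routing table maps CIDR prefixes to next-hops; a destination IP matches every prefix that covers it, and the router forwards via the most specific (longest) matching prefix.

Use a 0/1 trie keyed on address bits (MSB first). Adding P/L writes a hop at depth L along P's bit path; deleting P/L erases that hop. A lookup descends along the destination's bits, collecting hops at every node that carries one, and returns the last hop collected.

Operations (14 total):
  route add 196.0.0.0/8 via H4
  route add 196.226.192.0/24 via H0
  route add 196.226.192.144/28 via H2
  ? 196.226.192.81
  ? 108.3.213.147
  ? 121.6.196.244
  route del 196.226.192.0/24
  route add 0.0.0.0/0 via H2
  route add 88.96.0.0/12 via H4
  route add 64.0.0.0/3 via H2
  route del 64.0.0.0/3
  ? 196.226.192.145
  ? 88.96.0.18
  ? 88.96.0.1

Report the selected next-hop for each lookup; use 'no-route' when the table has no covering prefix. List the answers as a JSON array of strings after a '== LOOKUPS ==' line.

Apply in order:
  add 196.0.0.0/8 -> H4 at depth 8
  add 196.226.192.0/24 -> H0 at depth 24
  add 196.226.192.144/28 -> H2 at depth 28
  lookup 196.226.192.81: bits 110001001110001011000000 walk d0:-→d1:-→d2:-→d3:-→d4:-→d5:-→d6:-→d7:-→d8:H4→d9:-→d10:-→d11:-→d12:-→d13:-→d14:-→d15:-→d16:-→d17:-→d18:-→d19:-→d20:-→d21:-→d22:-→d23:-→d24:H0 -> H0
  lookup 108.3.213.147: bits ε walk d0:- -> no-route
  lookup 121.6.196.244: bits ε walk d0:- -> no-route
  - 196.226.192.0/24 clear@24
  add 0.0.0.0/0 -> H2 at depth 0
  add 88.96.0.0/12 -> H4 at depth 12
  add 64.0.0.0/3 -> H2 at depth 3
  - 64.0.0.0/3 clear@3
  lookup 196.226.192.145: bits 1100010011100010110000001001 walk d0:H2→d1:-→d2:-→d3:-→d4:-→d5:-→d6:-→d7:-→d8:H4→d9:-→d10:-→d11:-→d12:-→d13:-→d14:-→d15:-→d16:-→d17:-→d18:-→d19:-→d20:-→d21:-→d22:-→d23:-→d24:-→d25:-→d26:-→d27:-→d28:H2 -> H2
  lookup 88.96.0.18: bits 010110000110 walk d0:H2→d1:-→d2:-→d3:-→d4:-→d5:-→d6:-→d7:-→d8:-→d9:-→d10:-→d11:-→d12:H4 -> H4
  lookup 88.96.0.1: bits 010110000110 walk d0:H2→d1:-→d2:-→d3:-→d4:-→d5:-→d6:-→d7:-→d8:-→d9:-→d10:-→d11:-→d12:H4 -> H4

== LOOKUPS ==
["H0","no-route","no-route","H2","H4","H4"]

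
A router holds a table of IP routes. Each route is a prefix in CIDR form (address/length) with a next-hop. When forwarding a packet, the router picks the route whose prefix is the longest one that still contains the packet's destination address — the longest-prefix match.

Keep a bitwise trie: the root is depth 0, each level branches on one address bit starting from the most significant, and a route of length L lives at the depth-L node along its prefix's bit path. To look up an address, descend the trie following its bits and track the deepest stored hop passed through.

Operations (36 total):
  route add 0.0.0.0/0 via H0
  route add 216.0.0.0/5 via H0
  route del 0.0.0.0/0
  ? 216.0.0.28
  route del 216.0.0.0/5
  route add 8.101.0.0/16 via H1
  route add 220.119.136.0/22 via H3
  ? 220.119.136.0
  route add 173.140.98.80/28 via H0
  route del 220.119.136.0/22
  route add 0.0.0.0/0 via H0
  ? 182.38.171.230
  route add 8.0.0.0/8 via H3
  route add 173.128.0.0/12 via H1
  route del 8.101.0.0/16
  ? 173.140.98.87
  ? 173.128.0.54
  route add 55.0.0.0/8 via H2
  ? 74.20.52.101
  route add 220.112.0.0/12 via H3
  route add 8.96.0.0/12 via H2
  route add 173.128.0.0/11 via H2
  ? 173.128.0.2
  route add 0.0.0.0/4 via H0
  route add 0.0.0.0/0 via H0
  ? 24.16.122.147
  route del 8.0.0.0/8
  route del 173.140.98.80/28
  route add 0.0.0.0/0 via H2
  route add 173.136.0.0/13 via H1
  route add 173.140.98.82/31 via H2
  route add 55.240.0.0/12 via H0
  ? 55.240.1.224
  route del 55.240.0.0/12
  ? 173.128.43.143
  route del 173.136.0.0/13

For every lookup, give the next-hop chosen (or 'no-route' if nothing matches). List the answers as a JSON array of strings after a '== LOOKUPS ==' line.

Apply in order:
  add 0.0.0.0/0 -> H0 at depth 0
  add 216.0.0.0/5 -> H0 at depth 5
  - 0.0.0.0/0 clear@0
  ? 216.0.0.28  path d0:-→d1:-→d2:-→d3:-→d4:-→d5:H0  best=H0
  - 216.0.0.0/5 clear@5
  add 8.101.0.0/16 -> H1 at depth 16
  add 220.119.136.0/22 -> H3 at depth 22
  ? 220.119.136.0  path d0:-→d1:-→d2:-→d3:-→d4:-→d5:-→d6:-→d7:-→d8:-→d9:-→d10:-→d11:-→d12:-→d13:-→d14:-→d15:-→d16:-→d17:-→d18:-→d19:-→d20:-→d21:-→d22:H3  best=H3
  add 173.140.98.80/28 -> H0 at depth 28
  - 220.119.136.0/22 clear@22
  add 0.0.0.0/0 -> H0 at depth 0
  ? 182.38.171.230  path d0:H0→d1:-→d2:-→d3:-  best=H0
  add 8.0.0.0/8 -> H3 at depth 8
  add 173.128.0.0/12 -> H1 at depth 12
  - 8.101.0.0/16 clear@16
  ? 173.140.98.87  path d0:H0→d1:-→d2:-→d3:-→d4:-→d5:-→d6:-→d7:-→d8:-→d9:-→d10:-→d11:-→d12:H1→d13:-→d14:-→d15:-→d16:-→d17:-→d18:-→d19:-→d20:-→d21:-→d22:-→d23:-→d24:-→d25:-→d26:-→d27:-→d28:H0  best=H0
  ? 173.128.0.54  path d0:H0→d1:-→d2:-→d3:-→d4:-→d5:-→d6:-→d7:-→d8:-→d9:-→d10:-→d11:-→d12:H1  best=H1
  add 55.0.0.0/8 -> H2 at depth 8
  ? 74.20.52.101  path d0:H0→d1:-  best=H0
  add 220.112.0.0/12 -> H3 at depth 12
  add 8.96.0.0/12 -> H2 at depth 12
  add 173.128.0.0/11 -> H2 at depth 11
  ? 173.128.0.2  path d0:H0→d1:-→d2:-→d3:-→d4:-→d5:-→d6:-→d7:-→d8:-→d9:-→d10:-→d11:H2→d12:H1  best=H1
  add 0.0.0.0/4 -> H0 at depth 4
  add 0.0.0.0/0 -> H0 at depth 0
  ? 24.16.122.147  path d0:H0→d1:-→d2:-→d3:-  best=H0
  - 8.0.0.0/8 clear@8
  - 173.140.98.80/28 clear@28
  add 0.0.0.0/0 -> H2 at depth 0
  add 173.136.0.0/13 -> H1 at depth 13
  add 173.140.98.82/31 -> H2 at depth 31
  add 55.240.0.0/12 -> H0 at depth 12
  ? 55.240.1.224  path d0:H2→d1:-→d2:-→d3:-→d4:-→d5:-→d6:-→d7:-→d8:H2→d9:-→d10:-→d11:-→d12:H0  best=H0
  - 55.240.0.0/12 clear@12
  ? 173.128.43.143  path d0:H2→d1:-→d2:-→d3:-→d4:-→d5:-→d6:-→d7:-→d8:-→d9:-→d10:-→d11:H2→d12:H1  best=H1
  - 173.136.0.0/13 clear@13

== LOOKUPS ==
["H0","H3","H0","H0","H1","H0","H1","H0","H0","H1"]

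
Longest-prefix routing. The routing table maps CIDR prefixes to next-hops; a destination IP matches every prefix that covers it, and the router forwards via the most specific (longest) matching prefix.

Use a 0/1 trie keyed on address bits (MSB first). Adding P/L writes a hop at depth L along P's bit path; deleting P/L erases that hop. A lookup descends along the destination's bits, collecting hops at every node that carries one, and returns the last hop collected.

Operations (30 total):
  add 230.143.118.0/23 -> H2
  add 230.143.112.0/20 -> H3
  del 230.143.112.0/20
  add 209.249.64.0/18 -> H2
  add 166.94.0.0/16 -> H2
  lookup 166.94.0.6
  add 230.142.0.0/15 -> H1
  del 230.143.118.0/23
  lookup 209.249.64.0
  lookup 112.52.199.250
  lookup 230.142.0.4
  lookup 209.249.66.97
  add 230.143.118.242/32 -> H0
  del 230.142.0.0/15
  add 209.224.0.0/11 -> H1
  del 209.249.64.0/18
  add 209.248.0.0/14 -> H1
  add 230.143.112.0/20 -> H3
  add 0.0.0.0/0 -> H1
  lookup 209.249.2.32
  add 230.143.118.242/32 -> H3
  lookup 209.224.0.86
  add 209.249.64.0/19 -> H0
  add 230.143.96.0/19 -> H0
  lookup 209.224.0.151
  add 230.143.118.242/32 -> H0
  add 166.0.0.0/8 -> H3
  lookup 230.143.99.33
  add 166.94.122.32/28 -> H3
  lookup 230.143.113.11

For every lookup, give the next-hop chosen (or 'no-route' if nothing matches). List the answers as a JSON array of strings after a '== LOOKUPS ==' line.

Apply in order:
  add 230.143.118.0/23 -> H2 at depth 23
  add 230.143.112.0/20 -> H3 at depth 20
  - 230.143.112.0/20 clear@20
  add 209.249.64.0/18 -> H2 at depth 18
  add 166.94.0.0/16 -> H2 at depth 16
  Q 166.94.0.6: descend 1010011001011110 ; hops seen [H2] ; pick H2
  add 230.142.0.0/15 -> H1 at depth 15
  - 230.143.118.0/23 clear@23
  Q 209.249.64.0: descend 110100011111100101 ; hops seen [H2] ; pick H2
  Q 112.52.199.250: descend ε ; hops seen [∅] ; pick no-route
  Q 230.142.0.4: descend 111001101000111 ; hops seen [H1] ; pick H1
  Q 209.249.66.97: descend 110100011111100101 ; hops seen [H2] ; pick H2
  add 230.143.118.242/32 -> H0 at depth 32
  - 230.142.0.0/15 clear@15
  add 209.224.0.0/11 -> H1 at depth 11
  - 209.249.64.0/18 clear@18
  add 209.248.0.0/14 -> H1 at depth 14
  add 230.143.112.0/20 -> H3 at depth 20
  add 0.0.0.0/0 -> H1 at depth 0
  Q 209.249.2.32: descend 11010001111110010 ; hops seen [H1,H1,H1] ; pick H1
  add 230.143.118.242/32 -> H3 at depth 32
  Q 209.224.0.86: descend 11010001111 ; hops seen [H1,H1] ; pick H1
  add 209.249.64.0/19 -> H0 at depth 19
  add 230.143.96.0/19 -> H0 at depth 19
  Q 209.224.0.151: descend 11010001111 ; hops seen [H1,H1] ; pick H1
  add 230.143.118.242/32 -> H0 at depth 32
  add 166.0.0.0/8 -> H3 at depth 8
  Q 230.143.99.33: descend 1110011010001111011 ; hops seen [H1,H0] ; pick H0
  add 166.94.122.32/28 -> H3 at depth 28
  Q 230.143.113.11: descend 111001101000111101110 ; hops seen [H1,H0,H3] ; pick H3

== LOOKUPS ==
["H2","H2","no-route","H1","H2","H1","H1","H1","H0","H3"]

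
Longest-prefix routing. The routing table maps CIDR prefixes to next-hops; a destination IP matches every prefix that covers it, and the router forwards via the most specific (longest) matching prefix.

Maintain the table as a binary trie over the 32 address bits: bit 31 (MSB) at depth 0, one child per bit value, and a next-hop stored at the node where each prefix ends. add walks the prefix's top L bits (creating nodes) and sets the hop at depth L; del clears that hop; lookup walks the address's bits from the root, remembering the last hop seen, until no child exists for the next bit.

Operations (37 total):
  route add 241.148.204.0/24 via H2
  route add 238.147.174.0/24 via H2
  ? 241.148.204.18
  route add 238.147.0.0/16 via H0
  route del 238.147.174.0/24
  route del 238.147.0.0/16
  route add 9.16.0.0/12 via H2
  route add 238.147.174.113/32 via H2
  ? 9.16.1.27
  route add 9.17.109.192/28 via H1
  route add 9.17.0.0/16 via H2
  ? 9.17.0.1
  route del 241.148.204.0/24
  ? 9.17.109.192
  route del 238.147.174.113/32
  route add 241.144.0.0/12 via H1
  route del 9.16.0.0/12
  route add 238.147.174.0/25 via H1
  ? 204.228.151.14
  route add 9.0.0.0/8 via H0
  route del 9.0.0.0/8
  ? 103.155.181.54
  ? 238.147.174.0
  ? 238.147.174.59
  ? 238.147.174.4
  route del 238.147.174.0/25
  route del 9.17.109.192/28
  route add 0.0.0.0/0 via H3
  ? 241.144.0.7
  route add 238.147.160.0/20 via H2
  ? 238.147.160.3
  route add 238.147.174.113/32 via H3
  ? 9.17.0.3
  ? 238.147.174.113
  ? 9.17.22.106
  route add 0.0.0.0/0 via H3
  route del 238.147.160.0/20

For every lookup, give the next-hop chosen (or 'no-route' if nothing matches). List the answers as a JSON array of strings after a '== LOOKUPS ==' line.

Apply in order:
  + 241.148.204.0/24 (H2) depth=24
  + 238.147.174.0/24 (H2) depth=24
  ? 241.148.204.18  path d0:-→d1:-→d2:-→d3:-→d4:-→d5:-→d6:-→d7:-→d8:-→d9:-→d10:-→d11:-→d12:-→d13:-→d14:-→d15:-→d16:-→d17:-→d18:-→d19:-→d20:-→d21:-→d22:-→d23:-→d24:H2  best=H2
  + 238.147.0.0/16 (H0) depth=16
  - 238.147.174.0/24 clear@24
  - 238.147.0.0/16 clear@16
  + 9.16.0.0/12 (H2) depth=12
  + 238.147.174.113/32 (H2) depth=32
  ? 9.16.1.27  path d0:-→d1:-→d2:-→d3:-→d4:-→d5:-→d6:-→d7:-→d8:-→d9:-→d10:-→d11:-→d12:H2  best=H2
  + 9.17.109.192/28 (H1) depth=28
  + 9.17.0.0/16 (H2) depth=16
  ? 9.17.0.1  path d0:-→d1:-→d2:-→d3:-→d4:-→d5:-→d6:-→d7:-→d8:-→d9:-→d10:-→d11:-→d12:H2→d13:-→d14:-→d15:-→d16:H2→d17:-  best=H2
  - 241.148.204.0/24 clear@24
  ? 9.17.109.192  path d0:-→d1:-→d2:-→d3:-→d4:-→d5:-→d6:-→d7:-→d8:-→d9:-→d10:-→d11:-→d12:H2→d13:-→d14:-→d15:-→d16:H2→d17:-→d18:-→d19:-→d20:-→d21:-→d22:-→d23:-→d24:-→d25:-→d26:-→d27:-→d28:H1  best=H1
  - 238.147.174.113/32 clear@32
  + 241.144.0.0/12 (H1) depth=12
  - 9.16.0.0/12 clear@12
  + 238.147.174.0/25 (H1) depth=25
  ? 204.228.151.14  path d0:-→d1:-→d2:-  best=no-route
  + 9.0.0.0/8 (H0) depth=8
  - 9.0.0.0/8 clear@8
  ? 103.155.181.54  path d0:-→d1:-  best=no-route
  ? 238.147.174.0  path d0:-→d1:-→d2:-→d3:-→d4:-→d5:-→d6:-→d7:-→d8:-→d9:-→d10:-→d11:-→d12:-→d13:-→d14:-→d15:-→d16:-→d17:-→d18:-→d19:-→d20:-→d21:-→d22:-→d23:-→d24:-→d25:H1  best=H1
  ? 238.147.174.59  path d0:-→d1:-→d2:-→d3:-→d4:-→d5:-→d6:-→d7:-→d8:-→d9:-→d10:-→d11:-→d12:-→d13:-→d14:-→d15:-→d16:-→d17:-→d18:-→d19:-→d20:-→d21:-→d22:-→d23:-→d24:-→d25:H1  best=H1
  ? 238.147.174.4  path d0:-→d1:-→d2:-→d3:-→d4:-→d5:-→d6:-→d7:-→d8:-→d9:-→d10:-→d11:-→d12:-→d13:-→d14:-→d15:-→d16:-→d17:-→d18:-→d19:-→d20:-→d21:-→d22:-→d23:-→d24:-→d25:H1  best=H1
  - 238.147.174.0/25 clear@25
  - 9.17.109.192/28 clear@28
  + 0.0.0.0/0 (H3) depth=0
  ? 241.144.0.7  path d0:H3→d1:-→d2:-→d3:-→d4:-→d5:-→d6:-→d7:-→d8:-→d9:-→d10:-→d11:-→d12:H1→d13:-  best=H1
  + 238.147.160.0/20 (H2) depth=20
  ? 238.147.160.3  path d0:H3→d1:-→d2:-→d3:-→d4:-→d5:-→d6:-→d7:-→d8:-→d9:-→d10:-→d11:-→d12:-→d13:-→d14:-→d15:-→d16:-→d17:-→d18:-→d19:-→d20:H2  best=H2
  + 238.147.174.113/32 (H3) depth=32
  ? 9.17.0.3  path d0:H3→d1:-→d2:-→d3:-→d4:-→d5:-→d6:-→d7:-→d8:-→d9:-→d10:-→d11:-→d12:-→d13:-→d14:-→d15:-→d16:H2→d17:-  best=H2
  ? 238.147.174.113  path d0:H3→d1:-→d2:-→d3:-→d4:-→d5:-→d6:-→d7:-→d8:-→d9:-→d10:-→d11:-→d12:-→d13:-→d14:-→d15:-→d16:-→d17:-→d18:-→d19:-→d20:H2→d21:-→d22:-→d23:-→d24:-→d25:-→d26:-→d27:-→d28:-→d29:-→d30:-→d31:-→d32:H3  best=H3
  ? 9.17.22.106  path d0:H3→d1:-→d2:-→d3:-→d4:-→d5:-→d6:-→d7:-→d8:-→d9:-→d10:-→d11:-→d12:-→d13:-→d14:-→d15:-→d16:H2→d17:-  best=H2
  + 0.0.0.0/0 (H3) depth=0
  - 238.147.160.0/20 clear@20

== LOOKUPS ==
["H2","H2","H2","H1","no-route","no-route","H1","H1","H1","H1","H2","H2","H3","H2"]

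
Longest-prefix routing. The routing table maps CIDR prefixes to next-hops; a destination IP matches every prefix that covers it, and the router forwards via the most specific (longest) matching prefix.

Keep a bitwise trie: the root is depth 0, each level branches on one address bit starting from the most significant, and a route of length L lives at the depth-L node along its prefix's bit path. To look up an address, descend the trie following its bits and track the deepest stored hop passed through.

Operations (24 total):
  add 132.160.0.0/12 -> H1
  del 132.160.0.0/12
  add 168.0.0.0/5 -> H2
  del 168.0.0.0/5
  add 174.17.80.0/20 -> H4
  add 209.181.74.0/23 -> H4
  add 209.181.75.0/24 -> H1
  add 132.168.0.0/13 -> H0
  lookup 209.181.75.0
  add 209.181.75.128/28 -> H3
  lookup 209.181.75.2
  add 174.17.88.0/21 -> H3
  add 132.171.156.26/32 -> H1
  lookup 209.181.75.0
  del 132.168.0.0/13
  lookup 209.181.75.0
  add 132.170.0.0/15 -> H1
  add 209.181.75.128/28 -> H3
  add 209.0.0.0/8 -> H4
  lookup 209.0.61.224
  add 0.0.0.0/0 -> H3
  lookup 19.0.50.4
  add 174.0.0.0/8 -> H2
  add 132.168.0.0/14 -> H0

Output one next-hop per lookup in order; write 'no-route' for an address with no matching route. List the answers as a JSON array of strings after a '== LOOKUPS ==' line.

Process each operation:
  add 132.160.0.0/12 -> H1 at depth 12
  - 132.160.0.0/12 clear@12
  add 168.0.0.0/5 -> H2 at depth 5
  - 168.0.0.0/5 clear@5
  add 174.17.80.0/20 -> H4 at depth 20
  add 209.181.74.0/23 -> H4 at depth 23
  add 209.181.75.0/24 -> H1 at depth 24
  add 132.168.0.0/13 -> H0 at depth 13
  ? 209.181.75.0  path d0:-→d1:-→d2:-→d3:-→d4:-→d5:-→d6:-→d7:-→d8:-→d9:-→d10:-→d11:-→d12:-→d13:-→d14:-→d15:-→d16:-→d17:-→d18:-→d19:-→d20:-→d21:-→d22:-→d23:H4→d24:H1  best=H1
  add 209.181.75.128/28 -> H3 at depth 28
  ? 209.181.75.2  path d0:-→d1:-→d2:-→d3:-→d4:-→d5:-→d6:-→d7:-→d8:-→d9:-→d10:-→d11:-→d12:-→d13:-→d14:-→d15:-→d16:-→d17:-→d18:-→d19:-→d20:-→d21:-→d22:-→d23:H4→d24:H1  best=H1
  add 174.17.88.0/21 -> H3 at depth 21
  add 132.171.156.26/32 -> H1 at depth 32
  ? 209.181.75.0  path d0:-→d1:-→d2:-→d3:-→d4:-→d5:-→d6:-→d7:-→d8:-→d9:-→d10:-→d11:-→d12:-→d13:-→d14:-→d15:-→d16:-→d17:-→d18:-→d19:-→d20:-→d21:-→d22:-→d23:H4→d24:H1  best=H1
  - 132.168.0.0/13 clear@13
  ? 209.181.75.0  path d0:-→d1:-→d2:-→d3:-→d4:-→d5:-→d6:-→d7:-→d8:-→d9:-→d10:-→d11:-→d12:-→d13:-→d14:-→d15:-→d16:-→d17:-→d18:-→d19:-→d20:-→d21:-→d22:-→d23:H4→d24:H1  best=H1
  add 132.170.0.0/15 -> H1 at depth 15
  add 209.181.75.128/28 -> H3 at depth 28
  add 209.0.0.0/8 -> H4 at depth 8
  ? 209.0.61.224  path d0:-→d1:-→d2:-→d3:-→d4:-→d5:-→d6:-→d7:-→d8:H4  best=H4
  add 0.0.0.0/0 -> H3 at depth 0
  ? 19.0.50.4  path d0:H3  best=H3
  add 174.0.0.0/8 -> H2 at depth 8
  add 132.168.0.0/14 -> H0 at depth 14

== LOOKUPS ==
["H1","H1","H1","H1","H4","H3"]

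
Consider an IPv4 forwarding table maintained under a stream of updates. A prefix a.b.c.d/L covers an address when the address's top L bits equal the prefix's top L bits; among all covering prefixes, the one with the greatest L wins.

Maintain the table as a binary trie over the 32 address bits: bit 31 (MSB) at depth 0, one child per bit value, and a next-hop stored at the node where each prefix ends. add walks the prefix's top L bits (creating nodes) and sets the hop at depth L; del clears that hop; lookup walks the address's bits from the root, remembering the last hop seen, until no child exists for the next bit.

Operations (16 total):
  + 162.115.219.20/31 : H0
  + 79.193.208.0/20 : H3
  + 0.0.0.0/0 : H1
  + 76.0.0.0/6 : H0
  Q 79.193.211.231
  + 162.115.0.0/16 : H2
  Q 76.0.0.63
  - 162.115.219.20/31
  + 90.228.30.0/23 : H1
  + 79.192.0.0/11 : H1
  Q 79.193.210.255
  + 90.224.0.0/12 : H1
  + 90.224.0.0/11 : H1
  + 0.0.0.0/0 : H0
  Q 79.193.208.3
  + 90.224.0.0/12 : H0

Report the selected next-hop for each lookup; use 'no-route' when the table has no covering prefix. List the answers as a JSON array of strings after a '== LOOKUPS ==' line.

Apply in order:
  add 162.115.219.20/31 -> H0 at depth 31
  add 79.193.208.0/20 -> H3 at depth 20
  add 0.0.0.0/0 -> H1 at depth 0
  add 76.0.0.0/6 -> H0 at depth 6
  lookup 79.193.211.231: bits 01001111110000011101 walk d0:H1→d1:-→d2:-→d3:-→d4:-→d5:-→d6:H0→d7:-→d8:-→d9:-→d10:-→d11:-→d12:-→d13:-→d14:-→d15:-→d16:-→d17:-→d18:-→d19:-→d20:H3 -> H3
  add 162.115.0.0/16 -> H2 at depth 16
  lookup 76.0.0.63: bits 010011 walk d0:H1→d1:-→d2:-→d3:-→d4:-→d5:-→d6:H0 -> H0
  - 162.115.219.20/31 clear@31
  add 90.228.30.0/23 -> H1 at depth 23
  add 79.192.0.0/11 -> H1 at depth 11
  lookup 79.193.210.255: bits 01001111110000011101 walk d0:H1→d1:-→d2:-→d3:-→d4:-→d5:-→d6:H0→d7:-→d8:-→d9:-→d10:-→d11:H1→d12:-→d13:-→d14:-→d15:-→d16:-→d17:-→d18:-→d19:-→d20:H3 -> H3
  add 90.224.0.0/12 -> H1 at depth 12
  add 90.224.0.0/11 -> H1 at depth 11
  add 0.0.0.0/0 -> H0 at depth 0
  lookup 79.193.208.3: bits 01001111110000011101 walk d0:H0→d1:-→d2:-→d3:-→d4:-→d5:-→d6:H0→d7:-→d8:-→d9:-→d10:-→d11:H1→d12:-→d13:-→d14:-→d15:-→d16:-→d17:-→d18:-→d19:-→d20:H3 -> H3
  add 90.224.0.0/12 -> H0 at depth 12

== LOOKUPS ==
["H3","H0","H3","H3"]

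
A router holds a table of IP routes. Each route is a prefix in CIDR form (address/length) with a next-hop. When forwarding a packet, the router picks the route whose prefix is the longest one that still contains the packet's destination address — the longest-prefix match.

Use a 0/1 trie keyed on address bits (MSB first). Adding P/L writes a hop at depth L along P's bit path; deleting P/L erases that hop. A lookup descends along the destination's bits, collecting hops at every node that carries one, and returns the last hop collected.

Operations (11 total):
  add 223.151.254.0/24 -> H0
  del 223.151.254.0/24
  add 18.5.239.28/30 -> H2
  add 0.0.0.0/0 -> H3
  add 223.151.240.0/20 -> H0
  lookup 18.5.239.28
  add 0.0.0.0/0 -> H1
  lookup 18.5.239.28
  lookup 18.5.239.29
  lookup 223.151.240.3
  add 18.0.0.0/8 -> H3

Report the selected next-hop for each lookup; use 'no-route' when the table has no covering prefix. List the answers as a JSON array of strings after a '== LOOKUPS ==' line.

Process each operation:
  add 223.151.254.0/24 -> H0 at depth 24
  - 223.151.254.0/24 clear@24
  add 18.5.239.28/30 -> H2 at depth 30
  add 0.0.0.0/0 -> H3 at depth 0
  add 223.151.240.0/20 -> H0 at depth 20
  Q 18.5.239.28: descend 000100100000010111101111000111 ; hops seen [H3,H2] ; pick H2
  add 0.0.0.0/0 -> H1 at depth 0
  Q 18.5.239.28: descend 000100100000010111101111000111 ; hops seen [H1,H2] ; pick H2
  Q 18.5.239.29: descend 000100100000010111101111000111 ; hops seen [H1,H2] ; pick H2
  Q 223.151.240.3: descend 11011111100101111111 ; hops seen [H1,H0] ; pick H0
  add 18.0.0.0/8 -> H3 at depth 8

== LOOKUPS ==
["H2","H2","H2","H0"]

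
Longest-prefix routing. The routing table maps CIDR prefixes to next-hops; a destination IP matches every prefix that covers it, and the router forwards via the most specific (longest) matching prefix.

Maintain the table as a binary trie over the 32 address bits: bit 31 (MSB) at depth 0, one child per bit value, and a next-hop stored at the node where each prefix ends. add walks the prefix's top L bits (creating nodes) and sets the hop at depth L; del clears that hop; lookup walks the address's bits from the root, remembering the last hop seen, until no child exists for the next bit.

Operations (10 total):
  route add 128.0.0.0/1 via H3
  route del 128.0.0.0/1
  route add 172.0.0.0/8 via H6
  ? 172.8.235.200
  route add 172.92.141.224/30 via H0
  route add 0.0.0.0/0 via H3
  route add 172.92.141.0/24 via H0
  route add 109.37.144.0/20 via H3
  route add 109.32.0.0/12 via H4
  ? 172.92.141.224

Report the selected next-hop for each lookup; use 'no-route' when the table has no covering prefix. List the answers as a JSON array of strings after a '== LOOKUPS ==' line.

Trace:
  add 128.0.0.0/1 -> H3 at depth 1
  - 128.0.0.0/1 clear@1
  add 172.0.0.0/8 -> H6 at depth 8
  Q 172.8.235.200: descend 10101100 ; hops seen [H6] ; pick H6
  add 172.92.141.224/30 -> H0 at depth 30
  add 0.0.0.0/0 -> H3 at depth 0
  add 172.92.141.0/24 -> H0 at depth 24
  add 109.37.144.0/20 -> H3 at depth 20
  add 109.32.0.0/12 -> H4 at depth 12
  Q 172.92.141.224: descend 101011000101110010001101111000 ; hops seen [H3,H6,H0,H0] ; pick H0

== LOOKUPS ==
["H6","H0"]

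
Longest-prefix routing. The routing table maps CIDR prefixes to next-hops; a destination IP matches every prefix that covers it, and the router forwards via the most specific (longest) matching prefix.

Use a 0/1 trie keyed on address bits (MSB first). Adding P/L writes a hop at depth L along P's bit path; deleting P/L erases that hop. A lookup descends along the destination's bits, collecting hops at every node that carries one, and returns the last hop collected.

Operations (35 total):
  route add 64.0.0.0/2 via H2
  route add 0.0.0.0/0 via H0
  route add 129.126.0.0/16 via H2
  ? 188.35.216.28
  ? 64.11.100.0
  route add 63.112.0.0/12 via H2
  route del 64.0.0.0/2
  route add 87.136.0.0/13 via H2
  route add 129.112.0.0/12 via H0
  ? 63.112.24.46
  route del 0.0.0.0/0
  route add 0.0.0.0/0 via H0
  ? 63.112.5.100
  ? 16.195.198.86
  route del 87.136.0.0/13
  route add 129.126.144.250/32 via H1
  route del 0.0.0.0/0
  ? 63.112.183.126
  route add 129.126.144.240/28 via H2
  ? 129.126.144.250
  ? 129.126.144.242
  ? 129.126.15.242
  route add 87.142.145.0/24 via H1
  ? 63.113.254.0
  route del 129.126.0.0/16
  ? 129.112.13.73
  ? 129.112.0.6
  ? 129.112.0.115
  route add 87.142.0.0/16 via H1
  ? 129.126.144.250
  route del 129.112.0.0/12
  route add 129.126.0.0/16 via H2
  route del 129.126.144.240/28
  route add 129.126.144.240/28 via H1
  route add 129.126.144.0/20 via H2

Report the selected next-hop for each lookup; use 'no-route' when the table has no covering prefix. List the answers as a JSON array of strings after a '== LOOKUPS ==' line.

Process each operation:
  + 64.0.0.0/2 (H2) depth=2
  + 0.0.0.0/0 (H0) depth=0
  + 129.126.0.0/16 (H2) depth=16
  Q 188.35.216.28: descend 10 ; hops seen [H0] ; pick H0
  Q 64.11.100.0: descend 01 ; hops seen [H0,H2] ; pick H2
  + 63.112.0.0/12 (H2) depth=12
  del 64.0.0.0/2 (clear depth 2)
  + 87.136.0.0/13 (H2) depth=13
  + 129.112.0.0/12 (H0) depth=12
  Q 63.112.24.46: descend 001111110111 ; hops seen [H0,H2] ; pick H2
  del 0.0.0.0/0 (clear depth 0)
  + 0.0.0.0/0 (H0) depth=0
  Q 63.112.5.100: descend 001111110111 ; hops seen [H0,H2] ; pick H2
  Q 16.195.198.86: descend 00 ; hops seen [H0] ; pick H0
  del 87.136.0.0/13 (clear depth 13)
  + 129.126.144.250/32 (H1) depth=32
  del 0.0.0.0/0 (clear depth 0)
  Q 63.112.183.126: descend 001111110111 ; hops seen [H2] ; pick H2
  + 129.126.144.240/28 (H2) depth=28
  Q 129.126.144.250: descend 10000001011111101001000011111010 ; hops seen [H0,H2,H2,H1] ; pick H1
  Q 129.126.144.242: descend 1000000101111110100100001111 ; hops seen [H0,H2,H2] ; pick H2
  Q 129.126.15.242: descend 1000000101111110 ; hops seen [H0,H2] ; pick H2
  + 87.142.145.0/24 (H1) depth=24
  Q 63.113.254.0: descend 001111110111 ; hops seen [H2] ; pick H2
  del 129.126.0.0/16 (clear depth 16)
  Q 129.112.13.73: descend 100000010111 ; hops seen [H0] ; pick H0
  Q 129.112.0.6: descend 100000010111 ; hops seen [H0] ; pick H0
  Q 129.112.0.115: descend 100000010111 ; hops seen [H0] ; pick H0
  + 87.142.0.0/16 (H1) depth=16
  Q 129.126.144.250: descend 10000001011111101001000011111010 ; hops seen [H0,H2,H1] ; pick H1
  del 129.112.0.0/12 (clear depth 12)
  + 129.126.0.0/16 (H2) depth=16
  del 129.126.144.240/28 (clear depth 28)
  + 129.126.144.240/28 (H1) depth=28
  + 129.126.144.0/20 (H2) depth=20

== LOOKUPS ==
["H0","H2","H2","H2","H0","H2","H1","H2","H2","H2","H0","H0","H0","H1"]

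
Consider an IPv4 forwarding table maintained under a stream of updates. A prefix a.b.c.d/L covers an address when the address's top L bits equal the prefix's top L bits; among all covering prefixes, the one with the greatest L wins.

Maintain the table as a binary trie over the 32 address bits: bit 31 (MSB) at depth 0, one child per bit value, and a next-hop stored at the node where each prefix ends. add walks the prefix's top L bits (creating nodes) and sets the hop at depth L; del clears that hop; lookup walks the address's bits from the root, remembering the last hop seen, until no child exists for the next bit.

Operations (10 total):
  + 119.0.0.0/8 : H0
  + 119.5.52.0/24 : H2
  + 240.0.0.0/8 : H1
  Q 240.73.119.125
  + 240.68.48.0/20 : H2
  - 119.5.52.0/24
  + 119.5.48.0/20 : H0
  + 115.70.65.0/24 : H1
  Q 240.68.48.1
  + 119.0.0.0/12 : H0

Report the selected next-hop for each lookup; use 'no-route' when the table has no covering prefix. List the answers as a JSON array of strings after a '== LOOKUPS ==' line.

Process each operation:
  add 119.0.0.0/8 -> H0 at depth 8
  add 119.5.52.0/24 -> H2 at depth 24
  add 240.0.0.0/8 -> H1 at depth 8
  ? 240.73.119.125  path d0:-→d1:-→d2:-→d3:-→d4:-→d5:-→d6:-→d7:-→d8:H1  best=H1
  add 240.68.48.0/20 -> H2 at depth 20
  del 119.5.52.0/24 (clear depth 24)
  add 119.5.48.0/20 -> H0 at depth 20
  add 115.70.65.0/24 -> H1 at depth 24
  ? 240.68.48.1  path d0:-→d1:-→d2:-→d3:-→d4:-→d5:-→d6:-→d7:-→d8:H1→d9:-→d10:-→d11:-→d12:-→d13:-→d14:-→d15:-→d16:-→d17:-→d18:-→d19:-→d20:H2  best=H2
  add 119.0.0.0/12 -> H0 at depth 12

== LOOKUPS ==
["H1","H2"]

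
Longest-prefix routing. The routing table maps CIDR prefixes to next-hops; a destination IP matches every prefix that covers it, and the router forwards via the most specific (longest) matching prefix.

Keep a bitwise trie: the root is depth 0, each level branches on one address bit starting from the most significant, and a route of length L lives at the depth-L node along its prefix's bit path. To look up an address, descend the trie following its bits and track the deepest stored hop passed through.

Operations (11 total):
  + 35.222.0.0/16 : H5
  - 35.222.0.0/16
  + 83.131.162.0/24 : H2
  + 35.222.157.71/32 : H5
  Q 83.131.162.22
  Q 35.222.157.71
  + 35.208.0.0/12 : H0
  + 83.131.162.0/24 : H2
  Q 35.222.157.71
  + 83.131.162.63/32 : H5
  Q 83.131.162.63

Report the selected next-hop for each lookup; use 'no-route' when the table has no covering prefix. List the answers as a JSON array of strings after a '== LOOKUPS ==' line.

Apply in order:
  add 35.222.0.0/16 -> H5 at depth 16
  del 35.222.0.0/16 (clear depth 16)
  add 83.131.162.0/24 -> H2 at depth 24
  add 35.222.157.71/32 -> H5 at depth 32
  ? 83.131.162.22  path d0:-→d1:-→d2:-→d3:-→d4:-→d5:-→d6:-→d7:-→d8:-→d9:-→d10:-→d11:-→d12:-→d13:-→d14:-→d15:-→d16:-→d17:-→d18:-→d19:-→d20:-→d21:-→d22:-→d23:-→d24:H2  best=H2
  ? 35.222.157.71  path d0:-→d1:-→d2:-→d3:-→d4:-→d5:-→d6:-→d7:-→d8:-→d9:-→d10:-→d11:-→d12:-→d13:-→d14:-→d15:-→d16:-→d17:-→d18:-→d19:-→d20:-→d21:-→d22:-→d23:-→d24:-→d25:-→d26:-→d27:-→d28:-→d29:-→d30:-→d31:-→d32:H5  best=H5
  add 35.208.0.0/12 -> H0 at depth 12
  add 83.131.162.0/24 -> H2 at depth 24
  ? 35.222.157.71  path d0:-→d1:-→d2:-→d3:-→d4:-→d5:-→d6:-→d7:-→d8:-→d9:-→d10:-→d11:-→d12:H0→d13:-→d14:-→d15:-→d16:-→d17:-→d18:-→d19:-→d20:-→d21:-→d22:-→d23:-→d24:-→d25:-→d26:-→d27:-→d28:-→d29:-→d30:-→d31:-→d32:H5  best=H5
  add 83.131.162.63/32 -> H5 at depth 32
  ? 83.131.162.63  path d0:-→d1:-→d2:-→d3:-→d4:-→d5:-→d6:-→d7:-→d8:-→d9:-→d10:-→d11:-→d12:-→d13:-→d14:-→d15:-→d16:-→d17:-→d18:-→d19:-→d20:-→d21:-→d22:-→d23:-→d24:H2→d25:-→d26:-→d27:-→d28:-→d29:-→d30:-→d31:-→d32:H5  best=H5

== LOOKUPS ==
["H2","H5","H5","H5"]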